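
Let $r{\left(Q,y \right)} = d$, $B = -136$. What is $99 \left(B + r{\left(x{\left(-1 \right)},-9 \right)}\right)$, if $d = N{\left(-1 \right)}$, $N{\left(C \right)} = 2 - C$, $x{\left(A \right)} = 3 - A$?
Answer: $-13167$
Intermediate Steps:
$d = 3$ ($d = 2 - -1 = 2 + 1 = 3$)
$r{\left(Q,y \right)} = 3$
$99 \left(B + r{\left(x{\left(-1 \right)},-9 \right)}\right) = 99 \left(-136 + 3\right) = 99 \left(-133\right) = -13167$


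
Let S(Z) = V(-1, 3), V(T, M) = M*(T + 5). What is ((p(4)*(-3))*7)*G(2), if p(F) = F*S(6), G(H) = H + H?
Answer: -4032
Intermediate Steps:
V(T, M) = M*(5 + T)
S(Z) = 12 (S(Z) = 3*(5 - 1) = 3*4 = 12)
G(H) = 2*H
p(F) = 12*F (p(F) = F*12 = 12*F)
((p(4)*(-3))*7)*G(2) = (((12*4)*(-3))*7)*(2*2) = ((48*(-3))*7)*4 = -144*7*4 = -1008*4 = -4032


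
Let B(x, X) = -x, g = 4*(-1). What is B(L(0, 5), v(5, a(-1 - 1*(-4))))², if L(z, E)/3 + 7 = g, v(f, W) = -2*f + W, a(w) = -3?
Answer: 1089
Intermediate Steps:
v(f, W) = W - 2*f
g = -4
L(z, E) = -33 (L(z, E) = -21 + 3*(-4) = -21 - 12 = -33)
B(L(0, 5), v(5, a(-1 - 1*(-4))))² = (-1*(-33))² = 33² = 1089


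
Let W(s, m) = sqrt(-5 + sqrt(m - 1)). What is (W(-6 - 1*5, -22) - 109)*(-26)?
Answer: 2834 - 26*sqrt(-5 + I*sqrt(23)) ≈ 2808.5 - 63.496*I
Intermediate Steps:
W(s, m) = sqrt(-5 + sqrt(-1 + m))
(W(-6 - 1*5, -22) - 109)*(-26) = (sqrt(-5 + sqrt(-1 - 22)) - 109)*(-26) = (sqrt(-5 + sqrt(-23)) - 109)*(-26) = (sqrt(-5 + I*sqrt(23)) - 109)*(-26) = (-109 + sqrt(-5 + I*sqrt(23)))*(-26) = 2834 - 26*sqrt(-5 + I*sqrt(23))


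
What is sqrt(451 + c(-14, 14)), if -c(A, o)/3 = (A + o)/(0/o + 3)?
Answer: sqrt(451) ≈ 21.237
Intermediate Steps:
c(A, o) = -A - o (c(A, o) = -3*(A + o)/(0/o + 3) = -3*(A + o)/(0 + 3) = -3*(A + o)/3 = -3*(A/3 + o/3) = -A - o)
sqrt(451 + c(-14, 14)) = sqrt(451 + (-1*(-14) - 1*14)) = sqrt(451 + (14 - 14)) = sqrt(451 + 0) = sqrt(451)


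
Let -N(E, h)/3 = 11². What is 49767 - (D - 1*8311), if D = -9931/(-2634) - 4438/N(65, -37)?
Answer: 6168391159/106238 ≈ 58062.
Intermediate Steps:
N(E, h) = -363 (N(E, h) = -3*11² = -3*121 = -363)
D = 1699405/106238 (D = -9931/(-2634) - 4438/(-363) = -9931*(-1/2634) - 4438*(-1/363) = 9931/2634 + 4438/363 = 1699405/106238 ≈ 15.996)
49767 - (D - 1*8311) = 49767 - (1699405/106238 - 1*8311) = 49767 - (1699405/106238 - 8311) = 49767 - 1*(-881244613/106238) = 49767 + 881244613/106238 = 6168391159/106238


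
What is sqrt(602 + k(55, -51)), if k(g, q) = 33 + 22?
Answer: 3*sqrt(73) ≈ 25.632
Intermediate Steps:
k(g, q) = 55
sqrt(602 + k(55, -51)) = sqrt(602 + 55) = sqrt(657) = 3*sqrt(73)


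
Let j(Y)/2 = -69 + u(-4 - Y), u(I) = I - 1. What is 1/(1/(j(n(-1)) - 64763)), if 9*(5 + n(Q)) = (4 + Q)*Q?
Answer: -194701/3 ≈ -64900.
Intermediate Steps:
u(I) = -1 + I
n(Q) = -5 + Q*(4 + Q)/9 (n(Q) = -5 + ((4 + Q)*Q)/9 = -5 + (Q*(4 + Q))/9 = -5 + Q*(4 + Q)/9)
j(Y) = -148 - 2*Y (j(Y) = 2*(-69 + (-1 + (-4 - Y))) = 2*(-69 + (-5 - Y)) = 2*(-74 - Y) = -148 - 2*Y)
1/(1/(j(n(-1)) - 64763)) = 1/(1/((-148 - 2*(-5 + (⅑)*(-1)² + (4/9)*(-1))) - 64763)) = 1/(1/((-148 - 2*(-5 + (⅑)*1 - 4/9)) - 64763)) = 1/(1/((-148 - 2*(-5 + ⅑ - 4/9)) - 64763)) = 1/(1/((-148 - 2*(-16/3)) - 64763)) = 1/(1/((-148 + 32/3) - 64763)) = 1/(1/(-412/3 - 64763)) = 1/(1/(-194701/3)) = 1/(-3/194701) = -194701/3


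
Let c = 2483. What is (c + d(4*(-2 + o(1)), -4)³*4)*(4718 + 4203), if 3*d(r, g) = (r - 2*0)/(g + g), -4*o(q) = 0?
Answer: 598108445/27 ≈ 2.2152e+7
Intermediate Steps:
o(q) = 0 (o(q) = -¼*0 = 0)
d(r, g) = r/(6*g) (d(r, g) = ((r - 2*0)/(g + g))/3 = ((r + 0)/((2*g)))/3 = (r*(1/(2*g)))/3 = (r/(2*g))/3 = r/(6*g))
(c + d(4*(-2 + o(1)), -4)³*4)*(4718 + 4203) = (2483 + ((⅙)*(4*(-2 + 0))/(-4))³*4)*(4718 + 4203) = (2483 + ((⅙)*(4*(-2))*(-¼))³*4)*8921 = (2483 + ((⅙)*(-8)*(-¼))³*4)*8921 = (2483 + (⅓)³*4)*8921 = (2483 + (1/27)*4)*8921 = (2483 + 4/27)*8921 = (67045/27)*8921 = 598108445/27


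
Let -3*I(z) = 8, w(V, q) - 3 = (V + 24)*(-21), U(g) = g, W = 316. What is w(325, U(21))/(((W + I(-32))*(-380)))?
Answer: 10989/178600 ≈ 0.061529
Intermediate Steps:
w(V, q) = -501 - 21*V (w(V, q) = 3 + (V + 24)*(-21) = 3 + (24 + V)*(-21) = 3 + (-504 - 21*V) = -501 - 21*V)
I(z) = -8/3 (I(z) = -1/3*8 = -8/3)
w(325, U(21))/(((W + I(-32))*(-380))) = (-501 - 21*325)/(((316 - 8/3)*(-380))) = (-501 - 6825)/(((940/3)*(-380))) = -7326/(-357200/3) = -7326*(-3/357200) = 10989/178600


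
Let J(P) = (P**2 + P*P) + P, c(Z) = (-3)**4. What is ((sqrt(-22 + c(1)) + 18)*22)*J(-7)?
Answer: 36036 + 2002*sqrt(59) ≈ 51414.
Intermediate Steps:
c(Z) = 81
J(P) = P + 2*P**2 (J(P) = (P**2 + P**2) + P = 2*P**2 + P = P + 2*P**2)
((sqrt(-22 + c(1)) + 18)*22)*J(-7) = ((sqrt(-22 + 81) + 18)*22)*(-7*(1 + 2*(-7))) = ((sqrt(59) + 18)*22)*(-7*(1 - 14)) = ((18 + sqrt(59))*22)*(-7*(-13)) = (396 + 22*sqrt(59))*91 = 36036 + 2002*sqrt(59)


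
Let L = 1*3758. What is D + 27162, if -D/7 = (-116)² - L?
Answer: -40724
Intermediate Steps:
L = 3758
D = -67886 (D = -7*((-116)² - 1*3758) = -7*(13456 - 3758) = -7*9698 = -67886)
D + 27162 = -67886 + 27162 = -40724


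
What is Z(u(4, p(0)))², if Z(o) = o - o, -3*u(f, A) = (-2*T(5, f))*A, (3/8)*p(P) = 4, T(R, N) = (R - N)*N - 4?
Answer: 0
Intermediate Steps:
T(R, N) = -4 + N*(R - N) (T(R, N) = N*(R - N) - 4 = -4 + N*(R - N))
p(P) = 32/3 (p(P) = (8/3)*4 = 32/3)
u(f, A) = -A*(8 - 10*f + 2*f²)/3 (u(f, A) = -(-2*(-4 - f² + f*5))*A/3 = -(-2*(-4 - f² + 5*f))*A/3 = -(8 - 10*f + 2*f²)*A/3 = -A*(8 - 10*f + 2*f²)/3)
Z(o) = 0
Z(u(4, p(0)))² = 0² = 0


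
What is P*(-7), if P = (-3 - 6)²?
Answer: -567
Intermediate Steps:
P = 81 (P = (-9)² = 81)
P*(-7) = 81*(-7) = -567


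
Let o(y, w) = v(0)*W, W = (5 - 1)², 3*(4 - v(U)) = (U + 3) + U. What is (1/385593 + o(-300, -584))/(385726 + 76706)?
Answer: 18508465/178310542176 ≈ 0.00010380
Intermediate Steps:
v(U) = 3 - 2*U/3 (v(U) = 4 - ((U + 3) + U)/3 = 4 - ((3 + U) + U)/3 = 4 - (3 + 2*U)/3 = 4 + (-1 - 2*U/3) = 3 - 2*U/3)
W = 16 (W = 4² = 16)
o(y, w) = 48 (o(y, w) = (3 - ⅔*0)*16 = (3 + 0)*16 = 3*16 = 48)
(1/385593 + o(-300, -584))/(385726 + 76706) = (1/385593 + 48)/(385726 + 76706) = (1/385593 + 48)/462432 = (18508465/385593)*(1/462432) = 18508465/178310542176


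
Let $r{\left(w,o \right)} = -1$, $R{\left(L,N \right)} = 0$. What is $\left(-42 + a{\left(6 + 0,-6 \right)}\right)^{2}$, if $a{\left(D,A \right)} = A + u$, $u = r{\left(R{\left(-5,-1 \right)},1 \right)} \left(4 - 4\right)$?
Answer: $2304$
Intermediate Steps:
$u = 0$ ($u = - (4 - 4) = \left(-1\right) 0 = 0$)
$a{\left(D,A \right)} = A$ ($a{\left(D,A \right)} = A + 0 = A$)
$\left(-42 + a{\left(6 + 0,-6 \right)}\right)^{2} = \left(-42 - 6\right)^{2} = \left(-48\right)^{2} = 2304$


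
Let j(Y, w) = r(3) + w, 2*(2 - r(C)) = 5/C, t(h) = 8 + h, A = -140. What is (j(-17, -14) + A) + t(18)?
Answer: -761/6 ≈ -126.83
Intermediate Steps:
r(C) = 2 - 5/(2*C)
j(Y, w) = 7/6 + w (j(Y, w) = (2 - 5/2/3) + w = (2 - 5/2*1/3) + w = (2 - 5/6) + w = 7/6 + w)
(j(-17, -14) + A) + t(18) = ((7/6 - 14) - 140) + (8 + 18) = (-77/6 - 140) + 26 = -917/6 + 26 = -761/6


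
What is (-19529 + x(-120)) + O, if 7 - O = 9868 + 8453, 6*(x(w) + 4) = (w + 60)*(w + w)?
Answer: -35447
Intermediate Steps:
x(w) = -4 + w*(60 + w)/3 (x(w) = -4 + ((w + 60)*(w + w))/6 = -4 + ((60 + w)*(2*w))/6 = -4 + (2*w*(60 + w))/6 = -4 + w*(60 + w)/3)
O = -18314 (O = 7 - (9868 + 8453) = 7 - 1*18321 = 7 - 18321 = -18314)
(-19529 + x(-120)) + O = (-19529 + (-4 + 20*(-120) + (1/3)*(-120)**2)) - 18314 = (-19529 + (-4 - 2400 + (1/3)*14400)) - 18314 = (-19529 + (-4 - 2400 + 4800)) - 18314 = (-19529 + 2396) - 18314 = -17133 - 18314 = -35447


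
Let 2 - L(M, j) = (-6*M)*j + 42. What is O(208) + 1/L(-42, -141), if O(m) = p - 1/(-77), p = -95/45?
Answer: -51604675/24595956 ≈ -2.0981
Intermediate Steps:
p = -19/9 (p = -95*1/45 = -19/9 ≈ -2.1111)
O(m) = -1454/693 (O(m) = -19/9 - 1/(-77) = -19/9 - 1*(-1/77) = -19/9 + 1/77 = -1454/693)
L(M, j) = -40 + 6*M*j (L(M, j) = 2 - ((-6*M)*j + 42) = 2 - (-6*M*j + 42) = 2 - (42 - 6*M*j) = 2 + (-42 + 6*M*j) = -40 + 6*M*j)
O(208) + 1/L(-42, -141) = -1454/693 + 1/(-40 + 6*(-42)*(-141)) = -1454/693 + 1/(-40 + 35532) = -1454/693 + 1/35492 = -51604675/24595956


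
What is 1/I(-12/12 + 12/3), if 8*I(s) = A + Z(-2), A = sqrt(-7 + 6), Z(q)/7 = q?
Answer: -112/197 - 8*I/197 ≈ -0.56853 - 0.040609*I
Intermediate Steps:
Z(q) = 7*q
A = I (A = sqrt(-1) = I ≈ 1.0*I)
I(s) = -7/4 + I/8 (I(s) = (I + 7*(-2))/8 = (I - 14)/8 = (-14 + I)/8 = -7/4 + I/8)
1/I(-12/12 + 12/3) = 1/(-7/4 + I/8) = 64*(-7/4 - I/8)/197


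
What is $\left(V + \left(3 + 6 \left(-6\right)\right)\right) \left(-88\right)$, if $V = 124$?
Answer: $-8008$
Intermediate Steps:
$\left(V + \left(3 + 6 \left(-6\right)\right)\right) \left(-88\right) = \left(124 + \left(3 + 6 \left(-6\right)\right)\right) \left(-88\right) = \left(124 + \left(3 - 36\right)\right) \left(-88\right) = \left(124 - 33\right) \left(-88\right) = 91 \left(-88\right) = -8008$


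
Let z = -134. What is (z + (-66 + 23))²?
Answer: 31329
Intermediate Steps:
(z + (-66 + 23))² = (-134 + (-66 + 23))² = (-134 - 43)² = (-177)² = 31329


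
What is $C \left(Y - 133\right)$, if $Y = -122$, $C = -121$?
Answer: $30855$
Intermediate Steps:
$C \left(Y - 133\right) = - 121 \left(-122 - 133\right) = \left(-121\right) \left(-255\right) = 30855$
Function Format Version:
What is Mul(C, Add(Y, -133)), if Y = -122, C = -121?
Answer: 30855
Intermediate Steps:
Mul(C, Add(Y, -133)) = Mul(-121, Add(-122, -133)) = Mul(-121, -255) = 30855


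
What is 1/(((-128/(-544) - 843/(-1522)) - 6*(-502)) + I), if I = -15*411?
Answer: -25874/81560303 ≈ -0.00031724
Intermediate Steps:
I = -6165
1/(((-128/(-544) - 843/(-1522)) - 6*(-502)) + I) = 1/(((-128/(-544) - 843/(-1522)) - 6*(-502)) - 6165) = 1/(((-128*(-1/544) - 843*(-1/1522)) + 3012) - 6165) = 1/(((4/17 + 843/1522) + 3012) - 6165) = 1/((20419/25874 + 3012) - 6165) = 1/(77952907/25874 - 6165) = 1/(-81560303/25874) = -25874/81560303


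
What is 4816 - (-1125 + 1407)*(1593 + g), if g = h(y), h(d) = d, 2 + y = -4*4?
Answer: -439334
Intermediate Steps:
y = -18 (y = -2 - 4*4 = -2 - 16 = -18)
g = -18
4816 - (-1125 + 1407)*(1593 + g) = 4816 - (-1125 + 1407)*(1593 - 18) = 4816 - 282*1575 = 4816 - 1*444150 = 4816 - 444150 = -439334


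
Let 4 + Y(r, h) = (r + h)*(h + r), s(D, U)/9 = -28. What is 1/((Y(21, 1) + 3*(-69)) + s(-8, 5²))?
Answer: 1/21 ≈ 0.047619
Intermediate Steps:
s(D, U) = -252 (s(D, U) = 9*(-28) = -252)
Y(r, h) = -4 + (h + r)² (Y(r, h) = -4 + (r + h)*(h + r) = -4 + (h + r)*(h + r) = -4 + (h + r)²)
1/((Y(21, 1) + 3*(-69)) + s(-8, 5²)) = 1/(((-4 + (1 + 21)²) + 3*(-69)) - 252) = 1/(((-4 + 22²) - 207) - 252) = 1/(((-4 + 484) - 207) - 252) = 1/((480 - 207) - 252) = 1/(273 - 252) = 1/21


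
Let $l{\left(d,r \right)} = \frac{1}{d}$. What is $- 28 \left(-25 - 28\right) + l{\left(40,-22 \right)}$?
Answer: $\frac{59361}{40} \approx 1484.0$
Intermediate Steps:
$- 28 \left(-25 - 28\right) + l{\left(40,-22 \right)} = - 28 \left(-25 - 28\right) + \frac{1}{40} = \left(-28\right) \left(-53\right) + \frac{1}{40} = 1484 + \frac{1}{40} = \frac{59361}{40}$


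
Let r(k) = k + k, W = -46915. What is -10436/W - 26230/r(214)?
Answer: -613056921/10039810 ≈ -61.063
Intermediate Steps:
r(k) = 2*k
-10436/W - 26230/r(214) = -10436/(-46915) - 26230/(2*214) = -10436*(-1/46915) - 26230/428 = 10436/46915 - 26230*1/428 = 10436/46915 - 13115/214 = -613056921/10039810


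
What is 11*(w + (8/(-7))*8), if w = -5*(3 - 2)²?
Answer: -1089/7 ≈ -155.57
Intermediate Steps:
w = -5 (w = -5*1² = -5*1 = -5)
11*(w + (8/(-7))*8) = 11*(-5 + (8/(-7))*8) = 11*(-5 + (8*(-⅐))*8) = 11*(-5 - 8/7*8) = 11*(-5 - 64/7) = 11*(-99/7) = -1089/7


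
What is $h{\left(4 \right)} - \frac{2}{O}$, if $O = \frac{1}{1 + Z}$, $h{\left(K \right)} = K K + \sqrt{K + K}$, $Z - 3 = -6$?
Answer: $20 + 2 \sqrt{2} \approx 22.828$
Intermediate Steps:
$Z = -3$ ($Z = 3 - 6 = -3$)
$h{\left(K \right)} = K^{2} + \sqrt{2} \sqrt{K}$ ($h{\left(K \right)} = K^{2} + \sqrt{2 K} = K^{2} + \sqrt{2} \sqrt{K}$)
$O = - \frac{1}{2}$ ($O = \frac{1}{1 - 3} = \frac{1}{-2} = - \frac{1}{2} \approx -0.5$)
$h{\left(4 \right)} - \frac{2}{O} = \left(4^{2} + \sqrt{2} \sqrt{4}\right) - \frac{2}{- \frac{1}{2}} = \left(16 + \sqrt{2} \cdot 2\right) - -4 = \left(16 + 2 \sqrt{2}\right) + 4 = 20 + 2 \sqrt{2}$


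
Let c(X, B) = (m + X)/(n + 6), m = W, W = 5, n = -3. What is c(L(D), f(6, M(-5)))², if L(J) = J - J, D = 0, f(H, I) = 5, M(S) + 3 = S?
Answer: 25/9 ≈ 2.7778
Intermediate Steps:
M(S) = -3 + S
L(J) = 0
m = 5
c(X, B) = 5/3 + X/3 (c(X, B) = (5 + X)/(-3 + 6) = (5 + X)/3 = (5 + X)*(⅓) = 5/3 + X/3)
c(L(D), f(6, M(-5)))² = (5/3 + (⅓)*0)² = (5/3 + 0)² = (5/3)² = 25/9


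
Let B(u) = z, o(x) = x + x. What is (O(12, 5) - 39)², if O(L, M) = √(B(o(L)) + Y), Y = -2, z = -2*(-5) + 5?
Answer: (39 - √13)² ≈ 1252.8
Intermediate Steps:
o(x) = 2*x
z = 15 (z = 10 + 5 = 15)
B(u) = 15
O(L, M) = √13 (O(L, M) = √(15 - 2) = √13)
(O(12, 5) - 39)² = (√13 - 39)² = (-39 + √13)²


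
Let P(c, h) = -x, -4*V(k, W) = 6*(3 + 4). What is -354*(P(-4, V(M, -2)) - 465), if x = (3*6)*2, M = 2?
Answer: 177354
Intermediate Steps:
x = 36 (x = 18*2 = 36)
V(k, W) = -21/2 (V(k, W) = -3*(3 + 4)/2 = -3*7/2 = -1/4*42 = -21/2)
P(c, h) = -36 (P(c, h) = -1*36 = -36)
-354*(P(-4, V(M, -2)) - 465) = -354*(-36 - 465) = -354*(-501) = 177354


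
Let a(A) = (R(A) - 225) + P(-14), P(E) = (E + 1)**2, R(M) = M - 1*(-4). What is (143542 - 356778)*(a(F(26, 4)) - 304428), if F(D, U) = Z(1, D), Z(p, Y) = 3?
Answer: 64925457572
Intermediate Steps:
R(M) = 4 + M (R(M) = M + 4 = 4 + M)
F(D, U) = 3
P(E) = (1 + E)**2
a(A) = -52 + A (a(A) = ((4 + A) - 225) + (1 - 14)**2 = (-221 + A) + (-13)**2 = (-221 + A) + 169 = -52 + A)
(143542 - 356778)*(a(F(26, 4)) - 304428) = (143542 - 356778)*((-52 + 3) - 304428) = -213236*(-49 - 304428) = -213236*(-304477) = 64925457572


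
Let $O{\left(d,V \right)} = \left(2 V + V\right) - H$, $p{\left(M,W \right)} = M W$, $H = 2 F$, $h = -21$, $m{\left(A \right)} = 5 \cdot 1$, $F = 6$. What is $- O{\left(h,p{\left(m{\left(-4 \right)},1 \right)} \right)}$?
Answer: $-3$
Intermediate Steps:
$m{\left(A \right)} = 5$
$H = 12$ ($H = 2 \cdot 6 = 12$)
$O{\left(d,V \right)} = -12 + 3 V$ ($O{\left(d,V \right)} = \left(2 V + V\right) - 12 = 3 V - 12 = -12 + 3 V$)
$- O{\left(h,p{\left(m{\left(-4 \right)},1 \right)} \right)} = - (-12 + 3 \cdot 5 \cdot 1) = - (-12 + 3 \cdot 5) = - (-12 + 15) = \left(-1\right) 3 = -3$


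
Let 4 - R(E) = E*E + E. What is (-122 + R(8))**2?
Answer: 36100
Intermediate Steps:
R(E) = 4 - E - E**2 (R(E) = 4 - (E*E + E) = 4 - (E**2 + E) = 4 - (E + E**2) = 4 + (-E - E**2) = 4 - E - E**2)
(-122 + R(8))**2 = (-122 + (4 - 1*8 - 1*8**2))**2 = (-122 + (4 - 8 - 1*64))**2 = (-122 + (4 - 8 - 64))**2 = (-122 - 68)**2 = (-190)**2 = 36100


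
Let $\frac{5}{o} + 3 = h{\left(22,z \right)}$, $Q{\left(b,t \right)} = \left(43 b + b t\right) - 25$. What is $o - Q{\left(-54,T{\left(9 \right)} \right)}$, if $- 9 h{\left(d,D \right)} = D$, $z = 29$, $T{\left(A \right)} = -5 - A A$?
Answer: $- \frac{128677}{56} \approx -2297.8$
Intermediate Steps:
$T{\left(A \right)} = -5 - A^{2}$
$h{\left(d,D \right)} = - \frac{D}{9}$
$Q{\left(b,t \right)} = -25 + 43 b + b t$
$o = - \frac{45}{56}$ ($o = \frac{5}{-3 - \frac{29}{9}} = \frac{5}{- \frac{56}{9}} = 5 \left(- \frac{9}{56}\right) = - \frac{45}{56} \approx -0.80357$)
$o - Q{\left(-54,T{\left(9 \right)} \right)} = - \frac{45}{56} - \left(-25 + 43 \left(-54\right) - 54 \left(-5 - 9^{2}\right)\right) = - \frac{45}{56} - \left(-25 - 2322 - 54 \left(-5 - 81\right)\right) = - \frac{45}{56} - \left(-25 - 2322 - -4644\right) = - \frac{45}{56} - \left(-25 - 2322 + 4644\right) = - \frac{45}{56} - 2297 = - \frac{128677}{56}$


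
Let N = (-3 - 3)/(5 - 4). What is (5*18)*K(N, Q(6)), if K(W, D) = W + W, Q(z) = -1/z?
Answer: -1080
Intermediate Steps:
N = -6 (N = -6/1 = -6*1 = -6)
K(W, D) = 2*W
(5*18)*K(N, Q(6)) = (5*18)*(2*(-6)) = 90*(-12) = -1080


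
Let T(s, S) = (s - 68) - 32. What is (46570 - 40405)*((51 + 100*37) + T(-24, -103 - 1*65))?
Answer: 22360455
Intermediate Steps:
T(s, S) = -100 + s (T(s, S) = (-68 + s) - 32 = -100 + s)
(46570 - 40405)*((51 + 100*37) + T(-24, -103 - 1*65)) = (46570 - 40405)*((51 + 100*37) + (-100 - 24)) = 6165*((51 + 3700) - 124) = 6165*(3751 - 124) = 6165*3627 = 22360455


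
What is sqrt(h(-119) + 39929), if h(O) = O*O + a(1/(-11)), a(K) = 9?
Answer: 3*sqrt(6011) ≈ 232.59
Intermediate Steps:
h(O) = 9 + O**2 (h(O) = O*O + 9 = O**2 + 9 = 9 + O**2)
sqrt(h(-119) + 39929) = sqrt((9 + (-119)**2) + 39929) = sqrt((9 + 14161) + 39929) = sqrt(14170 + 39929) = sqrt(54099) = 3*sqrt(6011)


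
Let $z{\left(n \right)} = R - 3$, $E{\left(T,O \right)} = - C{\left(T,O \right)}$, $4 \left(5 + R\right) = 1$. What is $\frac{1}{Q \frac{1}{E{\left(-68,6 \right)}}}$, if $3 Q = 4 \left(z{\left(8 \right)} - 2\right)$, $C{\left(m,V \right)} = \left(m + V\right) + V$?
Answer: $- \frac{56}{13} \approx -4.3077$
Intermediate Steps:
$R = - \frac{19}{4}$ ($R = -5 + \frac{1}{4} \cdot 1 = -5 + \frac{1}{4} = - \frac{19}{4} \approx -4.75$)
$C{\left(m,V \right)} = m + 2 V$ ($C{\left(m,V \right)} = \left(V + m\right) + V = m + 2 V$)
$E{\left(T,O \right)} = - T - 2 O$ ($E{\left(T,O \right)} = - (T + 2 O) = - T - 2 O$)
$z{\left(n \right)} = - \frac{31}{4}$ ($z{\left(n \right)} = - \frac{19}{4} - 3 = - \frac{31}{4}$)
$Q = -13$ ($Q = \frac{4 \left(- \frac{31}{4} - 2\right)}{3} = \frac{4 \left(- \frac{39}{4}\right)}{3} = \frac{1}{3} \left(-39\right) = -13$)
$\frac{1}{Q \frac{1}{E{\left(-68,6 \right)}}} = \frac{1}{\left(-13\right) \frac{1}{\left(-1\right) \left(-68\right) - 12}} = \frac{1}{\left(-13\right) \frac{1}{68 - 12}} = \frac{1}{\left(-13\right) \frac{1}{56}} = \frac{1}{- \frac{13}{56}} = - \frac{56}{13}$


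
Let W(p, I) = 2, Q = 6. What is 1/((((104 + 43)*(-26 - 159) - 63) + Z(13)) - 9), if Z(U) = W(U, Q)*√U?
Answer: -27267/743489237 - 2*√13/743489237 ≈ -3.6684e-5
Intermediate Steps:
Z(U) = 2*√U
1/((((104 + 43)*(-26 - 159) - 63) + Z(13)) - 9) = 1/((((104 + 43)*(-26 - 159) - 63) + 2*√13) - 9) = 1/(((147*(-185) - 63) + 2*√13) - 9) = 1/(((-27195 - 63) + 2*√13) - 9) = 1/((-27258 + 2*√13) - 9) = 1/(-27267 + 2*√13)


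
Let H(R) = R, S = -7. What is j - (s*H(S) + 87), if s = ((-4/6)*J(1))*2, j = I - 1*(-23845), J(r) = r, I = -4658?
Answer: 57272/3 ≈ 19091.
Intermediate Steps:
j = 19187 (j = -4658 - 1*(-23845) = -4658 + 23845 = 19187)
s = -4/3 (s = (-4/6*1)*2 = (-4*⅙*1)*2 = -⅔*1*2 = -⅔*2 = -4/3 ≈ -1.3333)
j - (s*H(S) + 87) = 19187 - (-4/3*(-7) + 87) = 19187 - (28/3 + 87) = 19187 - 1*289/3 = 19187 - 289/3 = 57272/3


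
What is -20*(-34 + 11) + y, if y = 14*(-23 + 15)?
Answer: 348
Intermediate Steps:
y = -112 (y = 14*(-8) = -112)
-20*(-34 + 11) + y = -20*(-34 + 11) - 112 = -20*(-23) - 112 = 460 - 112 = 348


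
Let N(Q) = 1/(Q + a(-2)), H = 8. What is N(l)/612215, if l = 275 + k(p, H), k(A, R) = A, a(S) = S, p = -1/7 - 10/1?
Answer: 7/1126475600 ≈ 6.2141e-9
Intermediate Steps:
p = -71/7 (p = -1*1/7 - 10*1 = -1/7 - 10 = -71/7 ≈ -10.143)
l = 1854/7 (l = 275 - 71/7 = 1854/7 ≈ 264.86)
N(Q) = 1/(-2 + Q) (N(Q) = 1/(Q - 2) = 1/(-2 + Q))
N(l)/612215 = 1/((-2 + 1854/7)*612215) = (1/612215)/(1840/7) = (7/1840)*(1/612215) = 7/1126475600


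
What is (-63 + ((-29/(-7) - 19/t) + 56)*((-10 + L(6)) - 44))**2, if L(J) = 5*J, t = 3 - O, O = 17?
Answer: 2368521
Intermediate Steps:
t = -14 (t = 3 - 1*17 = 3 - 17 = -14)
(-63 + ((-29/(-7) - 19/t) + 56)*((-10 + L(6)) - 44))**2 = (-63 + ((-29/(-7) - 19/(-14)) + 56)*((-10 + 5*6) - 44))**2 = (-63 + ((-29*(-1/7) - 19*(-1/14)) + 56)*((-10 + 30) - 44))**2 = (-63 + ((29/7 + 19/14) + 56)*(20 - 44))**2 = (-63 + (11/2 + 56)*(-24))**2 = (-63 + (123/2)*(-24))**2 = (-63 - 1476)**2 = (-1539)**2 = 2368521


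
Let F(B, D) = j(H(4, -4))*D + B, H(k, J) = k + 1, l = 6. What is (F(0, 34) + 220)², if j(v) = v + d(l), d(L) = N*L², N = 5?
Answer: 42380100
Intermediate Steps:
H(k, J) = 1 + k
d(L) = 5*L²
j(v) = 180 + v (j(v) = v + 5*6² = v + 5*36 = v + 180 = 180 + v)
F(B, D) = B + 185*D (F(B, D) = (180 + (1 + 4))*D + B = (180 + 5)*D + B = 185*D + B = B + 185*D)
(F(0, 34) + 220)² = ((0 + 185*34) + 220)² = ((0 + 6290) + 220)² = (6290 + 220)² = 6510² = 42380100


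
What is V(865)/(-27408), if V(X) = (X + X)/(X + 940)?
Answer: -173/4947144 ≈ -3.4970e-5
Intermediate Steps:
V(X) = 2*X/(940 + X) (V(X) = (2*X)/(940 + X) = 2*X/(940 + X))
V(865)/(-27408) = (2*865/(940 + 865))/(-27408) = (2*865/1805)*(-1/27408) = (2*865*(1/1805))*(-1/27408) = (346/361)*(-1/27408) = -173/4947144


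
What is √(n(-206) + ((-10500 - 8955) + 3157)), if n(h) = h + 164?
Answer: 2*I*√4085 ≈ 127.83*I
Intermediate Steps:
n(h) = 164 + h
√(n(-206) + ((-10500 - 8955) + 3157)) = √((164 - 206) + ((-10500 - 8955) + 3157)) = √(-42 + (-19455 + 3157)) = √(-42 - 16298) = √(-16340) = 2*I*√4085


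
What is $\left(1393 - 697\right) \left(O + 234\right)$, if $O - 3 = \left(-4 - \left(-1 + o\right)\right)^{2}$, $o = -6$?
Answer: $171216$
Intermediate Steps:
$O = 12$ ($O = 3 + \left(-4 - \left(-1 - 6\right)\right)^{2} = 3 + \left(-4 - -7\right)^{2} = 3 + \left(-4 + 7\right)^{2} = 3 + 3^{2} = 3 + 9 = 12$)
$\left(1393 - 697\right) \left(O + 234\right) = \left(1393 - 697\right) \left(12 + 234\right) = 696 \cdot 246 = 171216$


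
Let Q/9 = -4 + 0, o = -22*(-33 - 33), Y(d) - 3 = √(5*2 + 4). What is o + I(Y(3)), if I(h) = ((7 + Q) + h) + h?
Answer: 1429 + 2*√14 ≈ 1436.5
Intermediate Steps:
Y(d) = 3 + √14 (Y(d) = 3 + √(5*2 + 4) = 3 + √(10 + 4) = 3 + √14)
o = 1452 (o = -22*(-66) = 1452)
Q = -36 (Q = 9*(-4 + 0) = 9*(-4) = -36)
I(h) = -29 + 2*h (I(h) = ((7 - 36) + h) + h = (-29 + h) + h = -29 + 2*h)
o + I(Y(3)) = 1452 + (-29 + 2*(3 + √14)) = 1452 + (-29 + (6 + 2*√14)) = 1452 + (-23 + 2*√14) = 1429 + 2*√14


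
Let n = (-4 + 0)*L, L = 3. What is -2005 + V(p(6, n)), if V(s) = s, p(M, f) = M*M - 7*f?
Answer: -1885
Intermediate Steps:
n = -12 (n = (-4 + 0)*3 = -4*3 = -12)
p(M, f) = M**2 - 7*f
-2005 + V(p(6, n)) = -2005 + (6**2 - 7*(-12)) = -2005 + (36 + 84) = -2005 + 120 = -1885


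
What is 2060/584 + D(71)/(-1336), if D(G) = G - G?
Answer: 515/146 ≈ 3.5274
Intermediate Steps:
D(G) = 0
2060/584 + D(71)/(-1336) = 2060/584 + 0/(-1336) = 2060*(1/584) + 0*(-1/1336) = 515/146 + 0 = 515/146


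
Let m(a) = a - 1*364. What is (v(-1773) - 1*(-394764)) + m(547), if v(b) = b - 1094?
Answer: 392080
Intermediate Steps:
v(b) = -1094 + b
m(a) = -364 + a (m(a) = a - 364 = -364 + a)
(v(-1773) - 1*(-394764)) + m(547) = ((-1094 - 1773) - 1*(-394764)) + (-364 + 547) = (-2867 + 394764) + 183 = 391897 + 183 = 392080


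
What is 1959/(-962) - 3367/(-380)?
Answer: 1247317/182780 ≈ 6.8241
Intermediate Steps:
1959/(-962) - 3367/(-380) = 1959*(-1/962) - 3367*(-1/380) = -1959/962 + 3367/380 = 1247317/182780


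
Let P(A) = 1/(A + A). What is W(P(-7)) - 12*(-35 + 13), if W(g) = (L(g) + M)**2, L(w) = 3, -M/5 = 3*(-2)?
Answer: 1353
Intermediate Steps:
P(A) = 1/(2*A)
M = 30 (M = -15*(-2) = -5*(-6) = 30)
W(g) = 1089 (W(g) = (3 + 30)**2 = 33**2 = 1089)
W(P(-7)) - 12*(-35 + 13) = 1089 - 12*(-35 + 13) = 1089 - 12*(-22) = 1089 - 1*(-264) = 1089 + 264 = 1353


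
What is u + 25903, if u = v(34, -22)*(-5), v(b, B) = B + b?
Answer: 25843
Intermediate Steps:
u = -60 (u = (-22 + 34)*(-5) = 12*(-5) = -60)
u + 25903 = -60 + 25903 = 25843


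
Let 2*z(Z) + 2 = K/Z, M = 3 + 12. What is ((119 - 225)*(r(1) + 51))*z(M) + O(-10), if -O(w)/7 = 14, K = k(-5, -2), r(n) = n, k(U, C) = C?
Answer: 86722/15 ≈ 5781.5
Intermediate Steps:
K = -2
O(w) = -98 (O(w) = -7*14 = -98)
M = 15
z(Z) = -1 - 1/Z (z(Z) = -1 + (-2/Z)/2 = -1 - 1/Z)
((119 - 225)*(r(1) + 51))*z(M) + O(-10) = ((119 - 225)*(1 + 51))*((-1 - 1*15)/15) - 98 = (-106*52)*((-1 - 15)/15) - 98 = -5512*(-16)/15 - 98 = -5512*(-16/15) - 98 = 88192/15 - 98 = 86722/15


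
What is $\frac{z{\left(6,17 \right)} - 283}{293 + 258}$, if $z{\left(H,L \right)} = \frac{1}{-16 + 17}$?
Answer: $- \frac{282}{551} \approx -0.5118$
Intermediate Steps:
$z{\left(H,L \right)} = 1$ ($z{\left(H,L \right)} = 1^{-1} = 1$)
$\frac{z{\left(6,17 \right)} - 283}{293 + 258} = \frac{1 - 283}{293 + 258} = - \frac{282}{551}$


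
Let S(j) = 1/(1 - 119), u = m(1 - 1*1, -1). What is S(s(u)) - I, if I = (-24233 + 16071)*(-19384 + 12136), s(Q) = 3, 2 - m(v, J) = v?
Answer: -6980664769/118 ≈ -5.9158e+7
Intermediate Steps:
m(v, J) = 2 - v
u = 2 (u = 2 - (1 - 1*1) = 2 - (1 - 1) = 2 - 1*0 = 2 + 0 = 2)
S(j) = -1/118 (S(j) = 1/(-118) = -1/118)
I = 59158176 (I = -8162*(-7248) = 59158176)
S(s(u)) - I = -1/118 - 1*59158176 = -1/118 - 59158176 = -6980664769/118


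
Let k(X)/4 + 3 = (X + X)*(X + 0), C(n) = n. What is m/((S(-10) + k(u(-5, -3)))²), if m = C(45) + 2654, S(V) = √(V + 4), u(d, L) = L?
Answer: 2699/(60 + I*√6)² ≈ 0.74598 - 0.061011*I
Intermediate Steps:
k(X) = -12 + 8*X² (k(X) = -12 + 4*((X + X)*(X + 0)) = -12 + 4*((2*X)*X) = -12 + 4*(2*X²) = -12 + 8*X²)
S(V) = √(4 + V)
m = 2699 (m = 45 + 2654 = 2699)
m/((S(-10) + k(u(-5, -3)))²) = 2699/((√(4 - 10) + (-12 + 8*(-3)²))²) = 2699/((√(-6) + (-12 + 8*9))²) = 2699/((I*√6 + (-12 + 72))²) = 2699/((I*√6 + 60)²) = 2699/((60 + I*√6)²) = 2699/(60 + I*√6)²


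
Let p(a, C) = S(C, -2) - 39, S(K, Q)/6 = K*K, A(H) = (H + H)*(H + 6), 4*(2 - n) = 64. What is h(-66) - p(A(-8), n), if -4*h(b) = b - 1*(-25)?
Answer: -4507/4 ≈ -1126.8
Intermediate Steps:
n = -14 (n = 2 - ¼*64 = 2 - 16 = -14)
A(H) = 2*H*(6 + H) (A(H) = (2*H)*(6 + H) = 2*H*(6 + H))
h(b) = -25/4 - b/4 (h(b) = -(b - 1*(-25))/4 = -(b + 25)/4 = -(25 + b)/4 = -25/4 - b/4)
S(K, Q) = 6*K² (S(K, Q) = 6*(K*K) = 6*K²)
p(a, C) = -39 + 6*C² (p(a, C) = 6*C² - 39 = -39 + 6*C²)
h(-66) - p(A(-8), n) = (-25/4 - ¼*(-66)) - (-39 + 6*(-14)²) = (-25/4 + 33/2) - (-39 + 6*196) = 41/4 - (-39 + 1176) = 41/4 - 1*1137 = 41/4 - 1137 = -4507/4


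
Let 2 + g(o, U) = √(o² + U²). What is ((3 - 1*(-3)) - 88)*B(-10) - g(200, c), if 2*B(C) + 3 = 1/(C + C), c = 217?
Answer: 2541/20 - √87089 ≈ -168.06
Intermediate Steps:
g(o, U) = -2 + √(U² + o²) (g(o, U) = -2 + √(o² + U²) = -2 + √(U² + o²))
B(C) = -3/2 + 1/(4*C) (B(C) = -3/2 + 1/(2*(C + C)) = -3/2 + 1/(2*((2*C))) = -3/2 + (1/(2*C))/2 = -3/2 + 1/(4*C))
((3 - 1*(-3)) - 88)*B(-10) - g(200, c) = ((3 - 1*(-3)) - 88)*((¼)*(1 - 6*(-10))/(-10)) - (-2 + √(217² + 200²)) = ((3 + 3) - 88)*((¼)*(-⅒)*(1 + 60)) - (-2 + √(47089 + 40000)) = (6 - 88)*((¼)*(-⅒)*61) - (-2 + √87089) = -82*(-61/40) + (2 - √87089) = 2501/20 + (2 - √87089) = 2541/20 - √87089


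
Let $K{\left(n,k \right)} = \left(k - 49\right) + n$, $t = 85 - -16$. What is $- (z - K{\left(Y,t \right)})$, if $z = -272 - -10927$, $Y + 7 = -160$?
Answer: $-10770$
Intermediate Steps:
$t = 101$ ($t = 85 + 16 = 101$)
$Y = -167$ ($Y = -7 - 160 = -167$)
$K{\left(n,k \right)} = -49 + k + n$ ($K{\left(n,k \right)} = \left(-49 + k\right) + n = -49 + k + n$)
$z = 10655$ ($z = -272 + 10927 = 10655$)
$- (z - K{\left(Y,t \right)}) = - (10655 - \left(-49 + 101 - 167\right)) = - (10655 - -115) = - (10655 + 115) = \left(-1\right) 10770 = -10770$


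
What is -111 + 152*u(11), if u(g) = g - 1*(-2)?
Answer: 1865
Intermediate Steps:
u(g) = 2 + g (u(g) = g + 2 = 2 + g)
-111 + 152*u(11) = -111 + 152*(2 + 11) = -111 + 152*13 = -111 + 1976 = 1865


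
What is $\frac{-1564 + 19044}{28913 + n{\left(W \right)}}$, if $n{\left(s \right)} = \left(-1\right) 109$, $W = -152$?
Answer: $\frac{230}{379} \approx 0.60686$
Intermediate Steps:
$n{\left(s \right)} = -109$
$\frac{-1564 + 19044}{28913 + n{\left(W \right)}} = \frac{-1564 + 19044}{28913 - 109} = \frac{17480}{28804} = 17480 \cdot \frac{1}{28804} = \frac{230}{379}$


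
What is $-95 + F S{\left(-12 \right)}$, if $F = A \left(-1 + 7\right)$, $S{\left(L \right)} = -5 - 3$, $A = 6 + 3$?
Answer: $-527$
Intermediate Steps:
$A = 9$
$S{\left(L \right)} = -8$ ($S{\left(L \right)} = -5 - 3 = -8$)
$F = 54$ ($F = 9 \left(-1 + 7\right) = 9 \cdot 6 = 54$)
$-95 + F S{\left(-12 \right)} = -95 + 54 \left(-8\right) = -95 - 432 = -527$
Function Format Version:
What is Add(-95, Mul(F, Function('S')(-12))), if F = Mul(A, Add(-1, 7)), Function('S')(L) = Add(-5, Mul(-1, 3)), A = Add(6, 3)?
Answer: -527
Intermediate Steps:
A = 9
Function('S')(L) = -8 (Function('S')(L) = Add(-5, -3) = -8)
F = 54 (F = Mul(9, Add(-1, 7)) = Mul(9, 6) = 54)
Add(-95, Mul(F, Function('S')(-12))) = Add(-95, Mul(54, -8)) = Add(-95, -432) = -527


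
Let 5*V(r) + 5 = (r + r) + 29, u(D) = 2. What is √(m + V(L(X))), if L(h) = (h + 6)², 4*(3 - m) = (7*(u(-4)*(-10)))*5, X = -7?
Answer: 2*√1145/5 ≈ 13.535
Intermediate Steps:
m = 178 (m = 3 - 7*(2*(-10))*5/4 = 3 - 7*(-20)*5/4 = 3 - (-35)*5 = 3 - ¼*(-700) = 3 + 175 = 178)
L(h) = (6 + h)²
V(r) = 24/5 + 2*r/5 (V(r) = -1 + ((r + r) + 29)/5 = -1 + (2*r + 29)/5 = -1 + (29 + 2*r)/5 = -1 + (29/5 + 2*r/5) = 24/5 + 2*r/5)
√(m + V(L(X))) = √(178 + (24/5 + 2*(6 - 7)²/5)) = √(178 + (24/5 + (⅖)*(-1)²)) = √(178 + (24/5 + (⅖)*1)) = √(178 + (24/5 + ⅖)) = √(178 + 26/5) = √(916/5) = 2*√1145/5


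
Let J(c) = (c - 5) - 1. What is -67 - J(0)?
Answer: -61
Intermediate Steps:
J(c) = -6 + c (J(c) = (-5 + c) - 1 = -6 + c)
-67 - J(0) = -67 - (-6 + 0) = -67 - 1*(-6) = -67 + 6 = -61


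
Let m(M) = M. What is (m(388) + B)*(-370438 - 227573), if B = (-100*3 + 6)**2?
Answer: -51921707064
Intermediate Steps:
B = 86436 (B = (-300 + 6)**2 = (-294)**2 = 86436)
(m(388) + B)*(-370438 - 227573) = (388 + 86436)*(-370438 - 227573) = 86824*(-598011) = -51921707064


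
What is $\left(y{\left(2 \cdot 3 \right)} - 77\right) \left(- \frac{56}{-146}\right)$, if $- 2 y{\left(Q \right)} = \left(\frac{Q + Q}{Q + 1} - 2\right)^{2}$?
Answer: $- \frac{15100}{511} \approx -29.55$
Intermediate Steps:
$y{\left(Q \right)} = - \frac{\left(-2 + \frac{2 Q}{1 + Q}\right)^{2}}{2}$ ($y{\left(Q \right)} = - \frac{\left(\frac{Q + Q}{Q + 1} - 2\right)^{2}}{2} = - \frac{\left(\frac{2 Q}{1 + Q} - 2\right)^{2}}{2} = - \frac{\left(-2 + \frac{2 Q}{1 + Q}\right)^{2}}{2}$)
$\left(y{\left(2 \cdot 3 \right)} - 77\right) \left(- \frac{56}{-146}\right) = \left(- \frac{2}{\left(1 + 2 \cdot 3\right)^{2}} - 77\right) \left(- \frac{56}{-146}\right) = \left(- \frac{2}{\left(1 + 6\right)^{2}} - 77\right) \left(\left(-56\right) \left(- \frac{1}{146}\right)\right) = \left(- \frac{2}{49} - 77\right) \frac{28}{73} = \left(- \frac{3775}{49}\right) \frac{28}{73} = - \frac{15100}{511}$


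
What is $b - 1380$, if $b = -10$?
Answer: $-1390$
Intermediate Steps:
$b - 1380 = -10 - 1380 = -1390$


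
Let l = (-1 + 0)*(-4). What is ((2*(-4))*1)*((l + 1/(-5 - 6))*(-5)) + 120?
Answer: 3040/11 ≈ 276.36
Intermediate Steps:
l = 4 (l = -1*(-4) = 4)
((2*(-4))*1)*((l + 1/(-5 - 6))*(-5)) + 120 = ((2*(-4))*1)*((4 + 1/(-5 - 6))*(-5)) + 120 = (-8*1)*((4 + 1/(-11))*(-5)) + 120 = -8*(4 - 1/11)*(-5) + 120 = -344*(-5)/11 + 120 = -8*(-215/11) + 120 = 1720/11 + 120 = 3040/11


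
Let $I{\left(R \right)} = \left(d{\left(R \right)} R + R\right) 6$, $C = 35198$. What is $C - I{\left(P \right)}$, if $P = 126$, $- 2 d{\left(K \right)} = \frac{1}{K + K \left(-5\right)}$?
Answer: $\frac{137765}{4} \approx 34441.0$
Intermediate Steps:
$d{\left(K \right)} = \frac{1}{8 K}$ ($d{\left(K \right)} = - \frac{1}{2 \left(K + K \left(-5\right)\right)} = - \frac{1}{2 \left(K - 5 K\right)} = - \frac{1}{2 \left(- 4 K\right)} = - \frac{\left(- \frac{1}{4}\right) \frac{1}{K}}{2} = \frac{1}{8 K}$)
$I{\left(R \right)} = \frac{3}{4} + 6 R$ ($I{\left(R \right)} = \left(\frac{1}{8 R} R + R\right) 6 = \left(\frac{1}{8} + R\right) 6 = \frac{3}{4} + 6 R$)
$C - I{\left(P \right)} = 35198 - \left(\frac{3}{4} + 6 \cdot 126\right) = 35198 - \left(\frac{3}{4} + 756\right) = 35198 - \frac{3027}{4} = \frac{137765}{4}$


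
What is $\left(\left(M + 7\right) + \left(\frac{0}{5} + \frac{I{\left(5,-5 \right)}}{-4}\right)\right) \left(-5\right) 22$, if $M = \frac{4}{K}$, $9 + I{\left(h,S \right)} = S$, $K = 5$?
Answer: $-1243$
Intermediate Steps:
$I{\left(h,S \right)} = -9 + S$
$M = \frac{4}{5} \approx 0.8$
$\left(\left(M + 7\right) + \left(\frac{0}{5} + \frac{I{\left(5,-5 \right)}}{-4}\right)\right) \left(-5\right) 22 = \left(\left(\frac{4}{5} + 7\right) + \left(\frac{0}{5} + \frac{-9 - 5}{-4}\right)\right) \left(-5\right) 22 = \left(\frac{39}{5} + \left(0 \cdot \frac{1}{5} - - \frac{7}{2}\right)\right) \left(-5\right) 22 = \left(\frac{39}{5} + \left(0 + \frac{7}{2}\right)\right) \left(-5\right) 22 = \left(\frac{39}{5} + \frac{7}{2}\right) \left(-5\right) 22 = \frac{113}{10} \left(-5\right) 22 = \left(- \frac{113}{2}\right) 22 = -1243$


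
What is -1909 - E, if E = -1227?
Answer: -682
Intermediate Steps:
-1909 - E = -1909 - 1*(-1227) = -1909 + 1227 = -682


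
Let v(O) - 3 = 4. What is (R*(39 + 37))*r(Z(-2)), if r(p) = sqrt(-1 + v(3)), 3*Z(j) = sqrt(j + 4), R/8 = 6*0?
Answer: 0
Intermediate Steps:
R = 0 (R = 8*(6*0) = 8*0 = 0)
v(O) = 7 (v(O) = 3 + 4 = 7)
Z(j) = sqrt(4 + j)/3 (Z(j) = sqrt(j + 4)/3 = sqrt(4 + j)/3)
r(p) = sqrt(6) (r(p) = sqrt(-1 + 7) = sqrt(6))
(R*(39 + 37))*r(Z(-2)) = (0*(39 + 37))*sqrt(6) = (0*76)*sqrt(6) = 0*sqrt(6) = 0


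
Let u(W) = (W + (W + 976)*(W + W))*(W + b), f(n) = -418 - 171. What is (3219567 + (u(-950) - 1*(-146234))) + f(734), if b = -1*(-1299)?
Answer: -14206938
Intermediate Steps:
f(n) = -589
b = 1299
u(W) = (1299 + W)*(W + 2*W*(976 + W)) (u(W) = (W + (W + 976)*(W + W))*(W + 1299) = (W + (976 + W)*(2*W))*(1299 + W) = (W + 2*W*(976 + W))*(1299 + W) = (1299 + W)*(W + 2*W*(976 + W)))
(3219567 + (u(-950) - 1*(-146234))) + f(734) = (3219567 + (-950*(2536947 + 2*(-950)² + 4551*(-950)) - 1*(-146234))) - 589 = (3219567 + (-950*(2536947 + 2*902500 - 4323450) + 146234)) - 589 = (3219567 + (-950*(2536947 + 1805000 - 4323450) + 146234)) - 589 = (3219567 + (-950*18497 + 146234)) - 589 = (3219567 + (-17572150 + 146234)) - 589 = (3219567 - 17425916) - 589 = -14206349 - 589 = -14206938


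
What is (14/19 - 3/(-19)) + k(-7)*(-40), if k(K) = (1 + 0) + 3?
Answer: -3023/19 ≈ -159.11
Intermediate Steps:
k(K) = 4 (k(K) = 1 + 3 = 4)
(14/19 - 3/(-19)) + k(-7)*(-40) = (14/19 - 3/(-19)) + 4*(-40) = (14*(1/19) - 3*(-1/19)) - 160 = (14/19 + 3/19) - 160 = 17/19 - 160 = -3023/19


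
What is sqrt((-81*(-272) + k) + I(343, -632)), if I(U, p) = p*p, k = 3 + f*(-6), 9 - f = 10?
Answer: sqrt(421465) ≈ 649.20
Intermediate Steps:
f = -1 (f = 9 - 1*10 = 9 - 10 = -1)
k = 9 (k = 3 - 1*(-6) = 3 + 6 = 9)
I(U, p) = p**2
sqrt((-81*(-272) + k) + I(343, -632)) = sqrt((-81*(-272) + 9) + (-632)**2) = sqrt((22032 + 9) + 399424) = sqrt(22041 + 399424) = sqrt(421465)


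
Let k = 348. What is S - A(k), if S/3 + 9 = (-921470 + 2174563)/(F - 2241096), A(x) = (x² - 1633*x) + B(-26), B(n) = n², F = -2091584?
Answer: 1934438209081/4332680 ≈ 4.4648e+5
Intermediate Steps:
A(x) = 676 + x² - 1633*x (A(x) = (x² - 1633*x) + (-26)² = (x² - 1633*x) + 676 = 676 + x² - 1633*x)
S = -120741639/4332680 (S = -27 + 3*((-921470 + 2174563)/(-2091584 - 2241096)) = -27 + 3*(1253093/(-4332680)) = -27 + 3*(1253093*(-1/4332680)) = -27 + 3*(-1253093/4332680) = -27 - 3759279/4332680 = -120741639/4332680 ≈ -27.868)
S - A(k) = -120741639/4332680 - (676 + 348² - 1633*348) = -120741639/4332680 - (676 + 121104 - 568284) = -120741639/4332680 - 1*(-446504) = -120741639/4332680 + 446504 = 1934438209081/4332680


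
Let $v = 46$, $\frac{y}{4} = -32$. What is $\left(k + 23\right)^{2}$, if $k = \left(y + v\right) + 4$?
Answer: $3025$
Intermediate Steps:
$y = -128$ ($y = 4 \left(-32\right) = -128$)
$k = -78$ ($k = \left(-128 + 46\right) + 4 = -82 + 4 = -78$)
$\left(k + 23\right)^{2} = \left(-78 + 23\right)^{2} = \left(-55\right)^{2} = 3025$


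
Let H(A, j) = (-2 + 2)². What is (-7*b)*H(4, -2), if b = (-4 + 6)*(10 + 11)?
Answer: 0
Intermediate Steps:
b = 42 (b = 2*21 = 42)
H(A, j) = 0 (H(A, j) = 0² = 0)
(-7*b)*H(4, -2) = -7*42*0 = -294*0 = 0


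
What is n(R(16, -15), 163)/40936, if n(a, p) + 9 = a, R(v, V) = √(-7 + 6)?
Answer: -9/40936 + I/40936 ≈ -0.00021986 + 2.4428e-5*I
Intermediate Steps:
R(v, V) = I (R(v, V) = √(-1) = I)
n(a, p) = -9 + a
n(R(16, -15), 163)/40936 = (-9 + I)/40936 = (-9 + I)*(1/40936) = -9/40936 + I/40936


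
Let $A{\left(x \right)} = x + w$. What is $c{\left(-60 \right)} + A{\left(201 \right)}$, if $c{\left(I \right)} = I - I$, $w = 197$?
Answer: $398$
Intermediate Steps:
$c{\left(I \right)} = 0$
$A{\left(x \right)} = 197 + x$ ($A{\left(x \right)} = x + 197 = 197 + x$)
$c{\left(-60 \right)} + A{\left(201 \right)} = 0 + \left(197 + 201\right) = 0 + 398 = 398$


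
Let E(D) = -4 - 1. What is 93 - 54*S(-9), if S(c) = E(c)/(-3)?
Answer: 3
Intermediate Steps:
E(D) = -5
S(c) = 5/3 (S(c) = -5/(-3) = -5*(-⅓) = 5/3)
93 - 54*S(-9) = 93 - 54*5/3 = 93 - 90 = 3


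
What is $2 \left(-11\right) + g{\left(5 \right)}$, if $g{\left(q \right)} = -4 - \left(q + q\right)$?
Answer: $-36$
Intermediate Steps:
$g{\left(q \right)} = -4 - 2 q$
$2 \left(-11\right) + g{\left(5 \right)} = 2 \left(-11\right) - 14 = -22 - 14 = -36$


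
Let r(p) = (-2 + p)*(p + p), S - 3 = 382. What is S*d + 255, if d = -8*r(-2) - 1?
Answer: -49410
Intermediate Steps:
S = 385 (S = 3 + 382 = 385)
r(p) = 2*p*(-2 + p) (r(p) = (-2 + p)*(2*p) = 2*p*(-2 + p))
d = -129 (d = -16*(-2)*(-2 - 2) - 1 = -16*(-2)*(-4) - 1 = -8*16 - 1 = -128 - 1 = -129)
S*d + 255 = 385*(-129) + 255 = -49665 + 255 = -49410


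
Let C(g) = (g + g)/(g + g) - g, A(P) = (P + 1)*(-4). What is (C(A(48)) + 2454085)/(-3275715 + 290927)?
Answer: -1227141/1492394 ≈ -0.82226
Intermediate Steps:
A(P) = -4 - 4*P (A(P) = (1 + P)*(-4) = -4 - 4*P)
C(g) = 1 - g (C(g) = (2*g)/((2*g)) - g = (2*g)*(1/(2*g)) - g = 1 - g)
(C(A(48)) + 2454085)/(-3275715 + 290927) = ((1 - (-4 - 4*48)) + 2454085)/(-3275715 + 290927) = ((1 - (-4 - 192)) + 2454085)/(-2984788) = ((1 - 1*(-196)) + 2454085)*(-1/2984788) = ((1 + 196) + 2454085)*(-1/2984788) = (197 + 2454085)*(-1/2984788) = 2454282*(-1/2984788) = -1227141/1492394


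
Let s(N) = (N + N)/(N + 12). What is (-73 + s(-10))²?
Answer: 6889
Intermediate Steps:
s(N) = 2*N/(12 + N) (s(N) = (2*N)/(12 + N) = 2*N/(12 + N))
(-73 + s(-10))² = (-73 + 2*(-10)/(12 - 10))² = (-73 + 2*(-10)/2)² = (-73 + 2*(-10)*(½))² = (-73 - 10)² = (-83)² = 6889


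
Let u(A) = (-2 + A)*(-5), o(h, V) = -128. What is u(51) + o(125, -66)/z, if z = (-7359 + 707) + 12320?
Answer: -347197/1417 ≈ -245.02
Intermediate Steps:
z = 5668 (z = -6652 + 12320 = 5668)
u(A) = 10 - 5*A
u(51) + o(125, -66)/z = (10 - 5*51) - 128/5668 = (10 - 255) - 128*1/5668 = -245 - 32/1417 = -347197/1417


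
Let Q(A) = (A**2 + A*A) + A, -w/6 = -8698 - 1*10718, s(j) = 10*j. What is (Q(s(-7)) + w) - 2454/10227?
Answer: 430303616/3409 ≈ 1.2623e+5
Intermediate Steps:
w = 116496 (w = -6*(-8698 - 1*10718) = -6*(-8698 - 10718) = -6*(-19416) = 116496)
Q(A) = A + 2*A**2 (Q(A) = (A**2 + A**2) + A = 2*A**2 + A = A + 2*A**2)
(Q(s(-7)) + w) - 2454/10227 = ((10*(-7))*(1 + 2*(10*(-7))) + 116496) - 2454/10227 = (-70*(1 + 2*(-70)) + 116496) - 2454*1/10227 = (-70*(1 - 140) + 116496) - 818/3409 = (-70*(-139) + 116496) - 818/3409 = (9730 + 116496) - 818/3409 = 126226 - 818/3409 = 430303616/3409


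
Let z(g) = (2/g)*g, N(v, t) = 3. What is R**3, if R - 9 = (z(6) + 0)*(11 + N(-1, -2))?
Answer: 50653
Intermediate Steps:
z(g) = 2
R = 37 (R = 9 + (2 + 0)*(11 + 3) = 9 + 2*14 = 9 + 28 = 37)
R**3 = 37**3 = 50653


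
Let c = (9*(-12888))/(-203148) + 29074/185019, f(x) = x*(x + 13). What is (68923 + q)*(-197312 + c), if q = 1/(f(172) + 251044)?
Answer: -18593723809791641528887/1367257476618 ≈ -1.3599e+10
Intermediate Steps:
f(x) = x*(13 + x)
q = 1/282864 (q = 1/(172*(13 + 172) + 251044) = 1/(172*185 + 251044) = 1/(31820 + 251044) = 1/282864 ≈ 3.5353e-6)
c = 28155400/38668971 (c = -115992*(-1/203148) + 29074*(1/185019) = 358/627 + 29074/185019 = 28155400/38668971 ≈ 0.72811)
(68923 + q)*(-197312 + c) = (68923 + 1/282864)*(-197312 + 28155400/38668971) = (19495835473/282864)*(-7629823850552/38668971) = -18593723809791641528887/1367257476618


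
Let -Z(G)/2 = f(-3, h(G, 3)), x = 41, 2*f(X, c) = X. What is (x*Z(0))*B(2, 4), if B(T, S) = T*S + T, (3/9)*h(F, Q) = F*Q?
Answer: 1230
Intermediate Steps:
h(F, Q) = 3*F*Q (h(F, Q) = 3*(F*Q) = 3*F*Q)
f(X, c) = X/2
B(T, S) = T + S*T (B(T, S) = S*T + T = T + S*T)
Z(G) = 3 (Z(G) = -(-3) = -2*(-3/2) = 3)
(x*Z(0))*B(2, 4) = (41*3)*(2*(1 + 4)) = 123*(2*5) = 123*10 = 1230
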